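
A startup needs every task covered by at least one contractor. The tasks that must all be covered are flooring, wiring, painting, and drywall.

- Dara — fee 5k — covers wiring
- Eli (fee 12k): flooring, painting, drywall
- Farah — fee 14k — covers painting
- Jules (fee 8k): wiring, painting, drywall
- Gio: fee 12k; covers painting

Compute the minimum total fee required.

17

The greedy cost-per-new-task heuristic would pick Jules and Eli for 20, but a cheaper cover exists.
Choose Dara and Eli: together they cover flooring, wiring, painting, drywall — every task.
Total fee: 5 + 12 = 17.
No cover costs less than 17.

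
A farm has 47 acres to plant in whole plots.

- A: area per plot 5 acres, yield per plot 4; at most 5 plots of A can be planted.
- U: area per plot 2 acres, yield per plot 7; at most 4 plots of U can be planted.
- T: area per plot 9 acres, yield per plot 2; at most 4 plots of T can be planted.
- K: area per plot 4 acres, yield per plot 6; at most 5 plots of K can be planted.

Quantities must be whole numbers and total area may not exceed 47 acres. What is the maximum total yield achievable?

70

U has the best ratio (7/2); taking only U gives at most 4×7 = 28 (stopped by the supply cap of 4).
Mixing does better — 3×A, 4×U, and 5×K: area 43 ≤ 47, yield 3·4 + 4·7 + 5·6 = 70.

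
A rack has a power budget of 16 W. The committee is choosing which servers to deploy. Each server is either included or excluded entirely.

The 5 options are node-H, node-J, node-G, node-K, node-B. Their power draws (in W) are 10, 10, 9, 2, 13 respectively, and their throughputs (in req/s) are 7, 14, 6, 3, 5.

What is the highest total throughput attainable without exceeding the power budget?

17

node-J: power draw 10 ≤ 16, throughput 14.
node-J + node-K: power draw 10 + 2 = 12 ≤ 16, throughput 14 + 3 = 17.
Best is node-J and node-K with total throughput 17.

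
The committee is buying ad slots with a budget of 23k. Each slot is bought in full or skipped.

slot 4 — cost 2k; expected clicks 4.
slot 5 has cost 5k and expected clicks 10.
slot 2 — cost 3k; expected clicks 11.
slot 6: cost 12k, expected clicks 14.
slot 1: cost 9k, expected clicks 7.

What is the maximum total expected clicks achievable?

Take slot 4, slot 5, slot 2, and slot 6: cost 2 + 5 + 3 + 12 = 22 ≤ 23, expected clicks 4 + 10 + 11 + 14 = 39.
No other feasible combination does better.

39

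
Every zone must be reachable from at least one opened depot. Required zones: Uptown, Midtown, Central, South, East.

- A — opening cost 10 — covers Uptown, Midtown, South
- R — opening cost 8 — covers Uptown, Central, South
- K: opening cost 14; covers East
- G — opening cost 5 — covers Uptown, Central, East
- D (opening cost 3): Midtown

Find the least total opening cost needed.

This is a weighted set-cover instance.
Choose A and G: together they cover Uptown, Midtown, Central, South, East — every zone.
Total opening cost: 10 + 5 = 15.

15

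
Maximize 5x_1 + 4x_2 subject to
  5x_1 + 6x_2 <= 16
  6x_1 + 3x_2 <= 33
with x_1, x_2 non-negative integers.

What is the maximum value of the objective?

(x_1,x_2)=(3,0) is feasible, giving 15.
(x_1,x_2)=(2,1) is feasible, giving 14.
(x_1,x_2)=(2,0) is feasible, giving 10.
The best lattice point is (3,0), giving 15.

15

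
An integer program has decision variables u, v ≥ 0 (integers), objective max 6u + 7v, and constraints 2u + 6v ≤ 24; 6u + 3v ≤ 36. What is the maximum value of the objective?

44

(u,v)=(5,2) is feasible, giving 44.
(u,v)=(3,3) is feasible, giving 39.
Maximum is 44 at (u,v)=(5,2).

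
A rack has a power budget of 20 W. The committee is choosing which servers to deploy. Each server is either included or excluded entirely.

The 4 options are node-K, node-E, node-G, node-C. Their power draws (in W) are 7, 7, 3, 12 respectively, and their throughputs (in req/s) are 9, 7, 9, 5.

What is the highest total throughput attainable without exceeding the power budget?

Treat it as a binary knapsack problem.
Allowing fractional choices, the relaxed optimum would be about 26.2, but servers are indivisible.
node-K + node-G: power draw 7 + 3 = 10 ≤ 20, throughput 9 + 9 = 18.
node-K + node-E + node-G: power draw 7 + 7 + 3 = 17 ≤ 20, throughput 9 + 7 + 9 = 25.
Best is node-K, node-E, and node-G with total throughput 25.

25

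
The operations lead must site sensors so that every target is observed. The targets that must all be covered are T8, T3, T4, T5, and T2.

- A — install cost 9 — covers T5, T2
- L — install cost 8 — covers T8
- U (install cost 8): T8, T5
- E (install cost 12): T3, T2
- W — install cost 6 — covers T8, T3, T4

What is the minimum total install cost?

Choose A and W: together they cover T8, T3, T4, T5, T2 — every target.
Total install cost: 9 + 6 = 15.
No cover costs less than 15.

15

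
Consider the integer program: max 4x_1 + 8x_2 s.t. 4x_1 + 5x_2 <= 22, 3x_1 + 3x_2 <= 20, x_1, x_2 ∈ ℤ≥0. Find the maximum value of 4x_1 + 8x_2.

The continuous relaxation peaks at (0, 4.4) with value 35.20; rounding to a feasible lattice point costs some objective.
(x_1,x_2)=(0,4): 4·0+5·4=20≤22, 3·0+3·4=12≤20, objective 32.
(x_1,x_2)=(1,3): 4·1+5·3=19≤22, 3·1+3·3=12≤20, objective 28.
No feasible integer point exceeds 32.

32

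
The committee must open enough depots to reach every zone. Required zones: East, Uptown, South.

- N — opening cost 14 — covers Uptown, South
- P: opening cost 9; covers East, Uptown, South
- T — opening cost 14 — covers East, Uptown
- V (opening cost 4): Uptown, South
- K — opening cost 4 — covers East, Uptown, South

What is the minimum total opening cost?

4

This is an integer covering problem.
K alone covers East, Uptown, South — every zone.
Total opening cost: 4.
No cover costs less than 4.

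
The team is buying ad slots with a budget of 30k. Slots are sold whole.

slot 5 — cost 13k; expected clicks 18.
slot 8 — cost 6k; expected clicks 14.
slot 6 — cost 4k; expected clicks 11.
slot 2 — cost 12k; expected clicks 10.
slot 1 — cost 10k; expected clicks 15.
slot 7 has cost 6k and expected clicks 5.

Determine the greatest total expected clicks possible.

Take slot 5, slot 8, slot 6, and slot 7: cost 13 + 6 + 4 + 6 = 29 ≤ 30, expected clicks 18 + 14 + 11 + 5 = 48.
No other feasible combination does better.

48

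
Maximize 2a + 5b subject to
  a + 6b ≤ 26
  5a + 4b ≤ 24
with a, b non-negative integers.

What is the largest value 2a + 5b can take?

22

The continuous relaxation peaks at (1.54, 4.08) with value 23.46; rounding to a feasible lattice point costs some objective.
(a,b)=(1,4): 1·1+6·4=25≤26, 5·1+4·4=21≤24, objective 22.
(a,b)=(0,4): 1·0+6·4=24≤26, 5·0+4·4=16≤24, objective 20.
(a,b)=(2,3): 1·2+6·3=20≤26, 5·2+4·3=22≤24, objective 19.
The best lattice point is (1,4), giving 22.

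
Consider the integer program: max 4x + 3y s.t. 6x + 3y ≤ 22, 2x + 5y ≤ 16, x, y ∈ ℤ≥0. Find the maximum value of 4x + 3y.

15

(x,y)=(3,1) is feasible, giving 15.
(x,y)=(2,2) is feasible, giving 14.
(x,y)=(3,0) is feasible, giving 12.
(x,y)=(2,1) is feasible, giving 11.
The best lattice point is (3,1), giving 15.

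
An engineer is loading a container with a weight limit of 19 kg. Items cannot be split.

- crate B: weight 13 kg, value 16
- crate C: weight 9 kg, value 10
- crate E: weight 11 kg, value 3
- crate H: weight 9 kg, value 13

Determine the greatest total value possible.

crate B: weight 13 ≤ 19, value 16.
crate C + crate H: weight 9 + 9 = 18 ≤ 19, value 10 + 13 = 23.
Best is crate C and crate H with total value 23.

23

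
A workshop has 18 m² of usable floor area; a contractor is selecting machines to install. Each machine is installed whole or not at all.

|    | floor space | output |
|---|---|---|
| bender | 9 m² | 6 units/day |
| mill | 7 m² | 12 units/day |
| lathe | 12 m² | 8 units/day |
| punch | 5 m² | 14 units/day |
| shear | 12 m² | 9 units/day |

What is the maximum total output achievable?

punch + shear: floor space 5 + 12 = 17 ≤ 18, output 14 + 9 = 23.
mill + punch: floor space 7 + 5 = 12 ≤ 18, output 12 + 14 = 26.
Best is mill and punch with total output 26.

26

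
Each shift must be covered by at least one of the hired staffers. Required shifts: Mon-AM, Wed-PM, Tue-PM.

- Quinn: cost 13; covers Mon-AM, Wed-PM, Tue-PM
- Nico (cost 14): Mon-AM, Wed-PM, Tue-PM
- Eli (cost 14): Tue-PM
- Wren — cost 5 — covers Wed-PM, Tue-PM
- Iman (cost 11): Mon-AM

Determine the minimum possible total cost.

13

This is an integer covering problem.
The greedy cost-per-new-shift heuristic would pick Wren and Iman for 16, but a cheaper cover exists.
Quinn alone covers Mon-AM, Wed-PM, Tue-PM — every shift.
Total cost: 13.
No cover costs less than 13.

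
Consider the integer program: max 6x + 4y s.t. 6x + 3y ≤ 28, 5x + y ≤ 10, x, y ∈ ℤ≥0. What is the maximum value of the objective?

(x,y)=(0,9) is feasible, giving 36.
(x,y)=(0,8) is feasible, giving 32.
The best lattice point is (0,9), giving 36.

36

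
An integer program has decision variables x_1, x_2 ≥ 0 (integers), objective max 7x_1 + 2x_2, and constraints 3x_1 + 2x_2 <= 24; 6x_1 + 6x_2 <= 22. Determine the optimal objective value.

21

(x_1,x_2)=(3,0) is feasible, giving 21.
(x_1,x_2)=(2,1) is feasible, giving 16.
(x_1,x_2)=(2,0) is feasible, giving 14.
No feasible integer point exceeds 21.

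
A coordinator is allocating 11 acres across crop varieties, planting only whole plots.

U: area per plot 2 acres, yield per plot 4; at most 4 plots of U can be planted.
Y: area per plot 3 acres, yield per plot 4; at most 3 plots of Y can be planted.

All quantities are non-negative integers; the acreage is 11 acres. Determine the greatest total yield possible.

U has the best ratio (4/2); taking only U gives at most 4×4 = 16 (stopped by the supply cap of 4).
Mixing does better — 4×U and 1×Y: area 11 ≤ 11, yield 4·4 + 1·4 = 20.

20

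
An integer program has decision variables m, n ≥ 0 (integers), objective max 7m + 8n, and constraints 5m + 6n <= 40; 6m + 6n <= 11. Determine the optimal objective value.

(m,n)=(0,1) is feasible, giving 8.
(m,n)=(1,0) is feasible, giving 7.
The best lattice point is (0,1), giving 8.

8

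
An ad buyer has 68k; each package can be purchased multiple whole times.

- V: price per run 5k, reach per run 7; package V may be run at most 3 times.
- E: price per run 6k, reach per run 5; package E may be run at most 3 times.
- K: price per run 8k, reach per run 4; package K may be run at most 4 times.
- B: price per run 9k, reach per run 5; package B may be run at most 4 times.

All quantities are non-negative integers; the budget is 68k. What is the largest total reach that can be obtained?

55

This is a bounded integer knapsack.
3×V, 3×E, 1×K, and 3×B: price 68 ≤ 68, reach 3·7 + 3·5 + 1·4 + 3·5 = 55.
3×V, 3×E, 2×K, and 2×B: price 67 ≤ 68, reach 3·7 + 3·5 + 2·4 + 2·5 = 54.
Best is 55.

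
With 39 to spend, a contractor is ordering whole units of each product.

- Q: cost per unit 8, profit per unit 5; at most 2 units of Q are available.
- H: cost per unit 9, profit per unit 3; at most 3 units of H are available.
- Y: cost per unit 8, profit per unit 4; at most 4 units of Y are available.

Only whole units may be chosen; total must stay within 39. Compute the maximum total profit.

18

2×Q and 2×Y: cost 32 ≤ 39, profit 2·5 + 2·4 = 18.
1×Q and 3×Y: cost 32 ≤ 39, profit 1·5 + 3·4 = 17.
Best is 18.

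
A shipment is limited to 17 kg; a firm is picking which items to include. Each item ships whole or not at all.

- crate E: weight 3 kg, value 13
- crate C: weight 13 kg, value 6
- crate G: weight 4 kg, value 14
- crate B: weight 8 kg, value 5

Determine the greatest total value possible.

32

Treat it as a binary knapsack problem.
crate E + crate G: weight 3 + 4 = 7 ≤ 17, value 13 + 14 = 27.
crate E + crate G + crate B: weight 3 + 4 + 8 = 15 ≤ 17, value 13 + 14 + 5 = 32.
Best is crate E, crate G, and crate B with total value 32.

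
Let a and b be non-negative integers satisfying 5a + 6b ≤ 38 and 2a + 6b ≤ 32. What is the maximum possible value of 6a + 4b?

The continuous relaxation peaks at (7.6, 0) with value 45.60; rounding to a feasible lattice point costs some objective.
(a,b)=(7,0): 5·7+6·0=35≤38, 2·7+6·0=14≤32, objective 42.
(a,b)=(6,1): 5·6+6·1=36≤38, 2·6+6·1=18≤32, objective 40.
(a,b)=(6,0): 5·6+6·0=30≤38, 2·6+6·0=12≤32, objective 36.
Maximum is 42 at (a,b)=(7,0).

42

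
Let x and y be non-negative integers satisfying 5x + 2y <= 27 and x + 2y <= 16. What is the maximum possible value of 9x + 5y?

Relaxing integrality, the LP optimum is 57.88 at (x,y) = (2.75, 6.62), which is not an integer point.
(x,y)=(3,6): 5·3+2·6=27≤27, 1·3+2·6=15≤16, objective 57.
(x,y)=(2,7): 5·2+2·7=24≤27, 1·2+2·7=16≤16, objective 53.
(x,y)=(3,5): 5·3+2·5=25≤27, 1·3+2·5=13≤16, objective 52.
No feasible integer point exceeds 57.

57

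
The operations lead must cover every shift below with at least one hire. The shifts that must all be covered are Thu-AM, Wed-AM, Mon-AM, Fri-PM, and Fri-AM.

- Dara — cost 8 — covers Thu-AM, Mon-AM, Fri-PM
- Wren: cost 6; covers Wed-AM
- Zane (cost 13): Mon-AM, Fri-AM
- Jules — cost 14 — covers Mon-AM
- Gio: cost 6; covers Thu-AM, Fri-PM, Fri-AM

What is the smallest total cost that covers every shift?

Choose Dara, Wren, and Gio: together they cover Thu-AM, Wed-AM, Mon-AM, Fri-PM, Fri-AM — every shift.
Total cost: 8 + 6 + 6 = 20.
No cover costs less than 20.

20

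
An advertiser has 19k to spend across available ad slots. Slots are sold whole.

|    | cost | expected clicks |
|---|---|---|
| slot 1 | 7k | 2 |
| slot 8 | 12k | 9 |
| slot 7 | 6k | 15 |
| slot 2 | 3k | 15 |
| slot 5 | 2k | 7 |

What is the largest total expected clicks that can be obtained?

Allowing fractional choices, the relaxed optimum would be about 43.0, but ad slots are indivisible.
slot 1 + slot 7 + slot 2 + slot 5: cost 7 + 6 + 3 + 2 = 18 ≤ 19, expected clicks 2 + 15 + 15 + 7 = 39.
slot 7 + slot 2 + slot 5: cost 6 + 3 + 2 = 11 ≤ 19, expected clicks 15 + 15 + 7 = 37.
Best is slot 1, slot 7, slot 2, and slot 5 with total expected clicks 39.

39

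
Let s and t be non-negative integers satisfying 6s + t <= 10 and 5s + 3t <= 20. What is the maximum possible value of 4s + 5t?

(s,t)=(0,6): 6·0+1·6=6≤10, 5·0+3·6=18≤20, objective 30.
(s,t)=(0,5): 6·0+1·5=5≤10, 5·0+3·5=15≤20, objective 25.
The best lattice point is (0,6), giving 30.

30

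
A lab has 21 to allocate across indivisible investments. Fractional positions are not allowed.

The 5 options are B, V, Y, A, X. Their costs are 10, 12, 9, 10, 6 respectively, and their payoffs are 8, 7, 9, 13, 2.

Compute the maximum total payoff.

22

This is an integer program with binary decision variables.
Allowing fractional choices, the relaxed optimum would be about 23.6, but investments are indivisible.
Y + A: cost 9 + 10 = 19 ≤ 21, payoff 9 + 13 = 22.
B + Y: cost 10 + 9 = 19 ≤ 21, payoff 8 + 9 = 17.
B + A: cost 10 + 10 = 20 ≤ 21, payoff 8 + 13 = 21.
Best is Y and A with total payoff 22.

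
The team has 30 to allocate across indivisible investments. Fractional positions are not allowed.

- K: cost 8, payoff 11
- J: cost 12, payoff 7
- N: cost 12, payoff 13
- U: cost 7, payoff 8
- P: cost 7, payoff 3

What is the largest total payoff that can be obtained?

32

Allowing fractional choices, the relaxed optimum would be about 33.8, but investments are indivisible.
K + N + P: cost 8 + 12 + 7 = 27 ≤ 30, payoff 11 + 13 + 3 = 27.
K + N + U: cost 8 + 12 + 7 = 27 ≤ 30, payoff 11 + 13 + 8 = 32.
K + J + U: cost 8 + 12 + 7 = 27 ≤ 30, payoff 11 + 7 + 8 = 26.
Best is K, N, and U with total payoff 32.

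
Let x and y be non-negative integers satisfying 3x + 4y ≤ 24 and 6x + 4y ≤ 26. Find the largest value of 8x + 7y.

(x,y)=(1,5) is feasible, giving 43.
(x,y)=(0,6) is feasible, giving 42.
No feasible integer point exceeds 43.

43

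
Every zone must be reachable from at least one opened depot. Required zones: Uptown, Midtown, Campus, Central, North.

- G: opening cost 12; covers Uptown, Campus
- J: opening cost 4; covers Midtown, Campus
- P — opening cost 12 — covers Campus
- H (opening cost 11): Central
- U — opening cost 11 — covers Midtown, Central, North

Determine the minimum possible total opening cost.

23

The greedy cost-per-new-zone heuristic would pick J, U, and G for 27, but a cheaper cover exists.
Choose G and U: together they cover Uptown, Midtown, Campus, Central, North — every zone.
Total opening cost: 12 + 11 = 23.
No cover costs less than 23.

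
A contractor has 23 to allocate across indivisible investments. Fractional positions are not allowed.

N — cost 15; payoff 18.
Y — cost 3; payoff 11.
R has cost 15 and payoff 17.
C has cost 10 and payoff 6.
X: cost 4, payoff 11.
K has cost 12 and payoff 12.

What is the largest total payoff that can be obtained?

40

Take N, Y, and X: cost 15 + 3 + 4 = 22 ≤ 23, payoff 18 + 11 + 11 = 40.
No other feasible combination does better.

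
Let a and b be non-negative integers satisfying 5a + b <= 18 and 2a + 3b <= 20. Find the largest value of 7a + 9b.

61

(a,b)=(1,6) is feasible, giving 61.
(a,b)=(2,5) is feasible, giving 59.
(a,b)=(0,6) is feasible, giving 54.
No feasible integer point exceeds 61.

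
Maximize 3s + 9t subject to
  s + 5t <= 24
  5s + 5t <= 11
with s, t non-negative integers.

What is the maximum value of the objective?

18

(s,t)=(0,2): 1·0+5·2=10≤24, 5·0+5·2=10≤11, objective 18.
(s,t)=(1,1): 1·1+5·1=6≤24, 5·1+5·1=10≤11, objective 12.
(s,t)=(0,1): 1·0+5·1=5≤24, 5·0+5·1=5≤11, objective 9.
Maximum is 18 at (s,t)=(0,2).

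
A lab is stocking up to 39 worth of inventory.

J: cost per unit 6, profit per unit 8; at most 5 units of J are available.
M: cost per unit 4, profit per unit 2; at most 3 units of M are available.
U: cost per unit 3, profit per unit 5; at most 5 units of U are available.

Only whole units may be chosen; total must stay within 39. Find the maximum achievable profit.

5×J and 3×U: cost 39 ≤ 39, profit 5·8 + 3·5 = 55.
4×J and 5×U: cost 39 ≤ 39, profit 4·8 + 5·5 = 57.
Best is 57.

57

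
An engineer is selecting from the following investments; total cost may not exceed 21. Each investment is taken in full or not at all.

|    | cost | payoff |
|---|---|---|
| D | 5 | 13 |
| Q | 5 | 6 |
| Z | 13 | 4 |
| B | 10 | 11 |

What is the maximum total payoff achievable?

D + B: cost 5 + 10 = 15 ≤ 21, payoff 13 + 11 = 24.
D + Q: cost 5 + 5 = 10 ≤ 21, payoff 13 + 6 = 19.
D + Q + B: cost 5 + 5 + 10 = 20 ≤ 21, payoff 13 + 6 + 11 = 30.
Best is D, Q, and B with total payoff 30.

30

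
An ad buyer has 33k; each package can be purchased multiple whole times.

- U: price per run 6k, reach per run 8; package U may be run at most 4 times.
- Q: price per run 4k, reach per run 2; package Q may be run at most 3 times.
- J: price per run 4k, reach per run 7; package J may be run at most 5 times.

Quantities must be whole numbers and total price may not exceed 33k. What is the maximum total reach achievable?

2×U and 5×J: price 32 ≤ 33, reach 2·8 + 5·7 = 51.
2×U, 1×Q, and 4×J: price 32 ≤ 33, reach 2·8 + 1·2 + 4·7 = 46.
Best is 51.

51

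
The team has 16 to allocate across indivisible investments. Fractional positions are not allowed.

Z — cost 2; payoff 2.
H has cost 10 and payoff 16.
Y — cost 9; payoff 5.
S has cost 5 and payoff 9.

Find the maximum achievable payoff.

25

This is a 0-1 knapsack instance.
Take H and S: cost 10 + 5 = 15 ≤ 16, payoff 16 + 9 = 25.
No other feasible combination does better.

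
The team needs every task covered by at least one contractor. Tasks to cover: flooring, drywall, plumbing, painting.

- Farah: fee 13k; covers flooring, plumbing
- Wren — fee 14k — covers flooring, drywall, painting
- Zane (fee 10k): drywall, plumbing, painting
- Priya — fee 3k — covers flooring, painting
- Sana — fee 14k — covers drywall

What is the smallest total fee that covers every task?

13

This is a weighted set-cover instance.
Choose Zane and Priya: together they cover flooring, drywall, plumbing, painting — every task.
Total fee: 10 + 3 = 13.
No cover costs less than 13.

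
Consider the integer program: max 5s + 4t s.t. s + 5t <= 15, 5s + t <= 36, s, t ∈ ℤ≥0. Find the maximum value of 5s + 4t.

(s,t)=(7,1): 1·7+5·1=12≤15, 5·7+1·1=36≤36, objective 39.
(s,t)=(7,0): 1·7+5·0=7≤15, 5·7+1·0=35≤36, objective 35.
(s,t)=(6,1): 1·6+5·1=11≤15, 5·6+1·1=31≤36, objective 34.
No feasible integer point exceeds 39.

39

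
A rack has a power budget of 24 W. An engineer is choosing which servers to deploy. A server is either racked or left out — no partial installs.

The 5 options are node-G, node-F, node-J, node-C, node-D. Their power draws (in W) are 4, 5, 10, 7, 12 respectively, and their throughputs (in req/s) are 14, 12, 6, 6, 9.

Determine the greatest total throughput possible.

Allowing fractional choices, the relaxed optimum would be about 38.0, but servers are indivisible.
node-G + node-F + node-D: power draw 4 + 5 + 12 = 21 ≤ 24, throughput 14 + 12 + 9 = 35.
node-G + node-F + node-C: power draw 4 + 5 + 7 = 16 ≤ 24, throughput 14 + 12 + 6 = 32.
node-G + node-F + node-J: power draw 4 + 5 + 10 = 19 ≤ 24, throughput 14 + 12 + 6 = 32.
Best is node-G, node-F, and node-D with total throughput 35.

35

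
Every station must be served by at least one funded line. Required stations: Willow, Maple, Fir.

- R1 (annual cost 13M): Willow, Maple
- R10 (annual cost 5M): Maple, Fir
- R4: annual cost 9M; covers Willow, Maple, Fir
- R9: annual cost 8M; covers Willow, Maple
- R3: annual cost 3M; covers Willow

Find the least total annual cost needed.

Choose R10 and R3: together they cover Willow, Maple, Fir — every station.
Total annual cost: 5 + 3 = 8.
No cover costs less than 8.

8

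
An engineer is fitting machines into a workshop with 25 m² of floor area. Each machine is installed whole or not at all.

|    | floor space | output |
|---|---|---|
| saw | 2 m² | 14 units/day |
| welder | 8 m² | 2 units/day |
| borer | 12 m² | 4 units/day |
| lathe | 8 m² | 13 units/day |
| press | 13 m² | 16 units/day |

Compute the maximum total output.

43

saw + welder + press: floor space 2 + 8 + 13 = 23 ≤ 25, output 14 + 2 + 16 = 32.
saw + lathe + press: floor space 2 + 8 + 13 = 23 ≤ 25, output 14 + 13 + 16 = 43.
Best is saw, lathe, and press with total output 43.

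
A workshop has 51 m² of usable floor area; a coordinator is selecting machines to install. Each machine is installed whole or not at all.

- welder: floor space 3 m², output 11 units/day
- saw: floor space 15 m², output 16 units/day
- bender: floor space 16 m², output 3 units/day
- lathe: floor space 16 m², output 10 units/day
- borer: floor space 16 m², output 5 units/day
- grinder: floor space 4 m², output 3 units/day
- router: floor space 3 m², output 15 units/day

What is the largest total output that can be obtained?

55

Allowing fractional choices, the relaxed optimum would be about 58.1, but machines are indivisible.
welder + saw + lathe + grinder + router: floor space 3 + 15 + 16 + 4 + 3 = 41 ≤ 51, output 11 + 16 + 10 + 3 + 15 = 55.
welder + saw + lathe + router: floor space 3 + 15 + 16 + 3 = 37 ≤ 51, output 11 + 16 + 10 + 15 = 52.
welder + saw + borer + grinder + router: floor space 3 + 15 + 16 + 4 + 3 = 41 ≤ 51, output 11 + 16 + 5 + 3 + 15 = 50.
Best is welder, saw, lathe, grinder, and router with total output 55.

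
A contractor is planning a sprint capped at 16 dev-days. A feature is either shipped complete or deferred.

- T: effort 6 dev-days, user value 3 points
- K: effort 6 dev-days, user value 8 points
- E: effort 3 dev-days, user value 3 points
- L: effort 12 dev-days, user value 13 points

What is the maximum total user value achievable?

16

Allowing fractional choices, the relaxed optimum would be about 18.8, but features are indivisible.
L: effort 12 ≤ 16, user value 13.
T + K + E: effort 6 + 6 + 3 = 15 ≤ 16, user value 3 + 8 + 3 = 14.
E + L: effort 3 + 12 = 15 ≤ 16, user value 3 + 13 = 16.
Best is E and L with total user value 16.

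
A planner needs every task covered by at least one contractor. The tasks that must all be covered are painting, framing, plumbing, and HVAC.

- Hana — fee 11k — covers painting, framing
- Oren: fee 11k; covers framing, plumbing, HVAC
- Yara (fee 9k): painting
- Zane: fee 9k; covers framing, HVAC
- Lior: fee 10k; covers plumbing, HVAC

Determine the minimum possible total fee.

20

This is an integer covering problem.
Choose Oren and Yara: together they cover painting, framing, plumbing, HVAC — every task.
Total fee: 11 + 9 = 20.
No cover costs less than 20.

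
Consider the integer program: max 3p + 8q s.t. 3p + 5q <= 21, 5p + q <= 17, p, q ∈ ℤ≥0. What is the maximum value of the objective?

(p,q)=(0,4): 3·0+5·4=20≤21, 5·0+1·4=4≤17, objective 32.
(p,q)=(1,3): 3·1+5·3=18≤21, 5·1+1·3=8≤17, objective 27.
(p,q)=(0,3): 3·0+5·3=15≤21, 5·0+1·3=3≤17, objective 24.
Maximum is 32 at (p,q)=(0,4).

32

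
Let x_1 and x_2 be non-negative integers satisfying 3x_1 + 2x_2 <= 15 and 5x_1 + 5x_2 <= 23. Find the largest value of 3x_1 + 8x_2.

32

The continuous relaxation peaks at (0, 4.6) with value 36.80; rounding to a feasible lattice point costs some objective.
(x_1,x_2)=(0,4): 3·0+2·4=8≤15, 5·0+5·4=20≤23, objective 32.
(x_1,x_2)=(1,3): 3·1+2·3=9≤15, 5·1+5·3=20≤23, objective 27.
(x_1,x_2)=(0,3): 3·0+2·3=6≤15, 5·0+5·3=15≤23, objective 24.
The best lattice point is (0,4), giving 32.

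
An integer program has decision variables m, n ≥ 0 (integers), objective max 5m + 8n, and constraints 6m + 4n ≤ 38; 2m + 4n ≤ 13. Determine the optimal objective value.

30

(m,n)=(6,0): 6·6+4·0=36≤38, 2·6+4·0=12≤13, objective 30.
(m,n)=(5,0): 6·5+4·0=30≤38, 2·5+4·0=10≤13, objective 25.
The best lattice point is (6,0), giving 30.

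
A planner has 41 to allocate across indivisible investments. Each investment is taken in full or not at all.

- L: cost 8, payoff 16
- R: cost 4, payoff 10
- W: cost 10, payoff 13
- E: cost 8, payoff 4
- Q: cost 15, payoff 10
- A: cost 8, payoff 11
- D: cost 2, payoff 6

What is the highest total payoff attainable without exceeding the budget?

60

Allowing fractional choices, the relaxed optimum would be about 62.0, but investments are indivisible.
L + R + W + A + D: cost 8 + 4 + 10 + 8 + 2 = 32 ≤ 41, payoff 16 + 10 + 13 + 11 + 6 = 56.
L + R + W + E + A + D: cost 8 + 4 + 10 + 8 + 8 + 2 = 40 ≤ 41, payoff 16 + 10 + 13 + 4 + 11 + 6 = 60.
Best is L, R, W, E, A, and D with total payoff 60.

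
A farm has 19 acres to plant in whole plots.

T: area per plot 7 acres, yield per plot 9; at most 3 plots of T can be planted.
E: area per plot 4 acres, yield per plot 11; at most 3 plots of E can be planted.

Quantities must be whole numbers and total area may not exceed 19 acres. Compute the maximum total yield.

42

E has the best ratio (11/4); taking only E gives at most 3×11 = 33 (stopped by the supply cap of 3).
Mixing does better — 1×T and 3×E: area 19 ≤ 19, yield 1·9 + 3·11 = 42.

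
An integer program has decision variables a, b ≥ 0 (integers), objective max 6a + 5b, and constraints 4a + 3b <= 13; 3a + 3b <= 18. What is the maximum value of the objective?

21

Relaxing integrality, the LP optimum is 21.67 at (a,b) = (0, 4.33), which is not an integer point.
(a,b)=(1,3): 4·1+3·3=13≤13, 3·1+3·3=12≤18, objective 21.
(a,b)=(0,4): 4·0+3·4=12≤13, 3·0+3·4=12≤18, objective 20.
(a,b)=(1,2): 4·1+3·2=10≤13, 3·1+3·2=9≤18, objective 16.
Maximum is 21 at (a,b)=(1,3).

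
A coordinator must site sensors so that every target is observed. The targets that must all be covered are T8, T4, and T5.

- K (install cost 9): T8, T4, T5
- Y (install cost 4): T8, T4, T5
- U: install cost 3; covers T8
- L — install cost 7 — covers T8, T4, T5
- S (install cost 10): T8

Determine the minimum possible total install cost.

This is a weighted set-cover instance.
Y alone covers T8, T4, T5 — every target.
Total install cost: 4.
No cover costs less than 4.

4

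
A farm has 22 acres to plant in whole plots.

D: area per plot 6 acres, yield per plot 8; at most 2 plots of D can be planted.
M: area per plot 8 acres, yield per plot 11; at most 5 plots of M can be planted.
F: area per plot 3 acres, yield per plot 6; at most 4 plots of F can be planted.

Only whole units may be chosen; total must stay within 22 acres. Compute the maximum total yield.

This is a bounded integer knapsack.
2×M and 2×F: area 22 ≤ 22, yield 2·11 + 2·6 = 34.
1×M and 4×F: area 20 ≤ 22, yield 1·11 + 4·6 = 35.
Best is 35.

35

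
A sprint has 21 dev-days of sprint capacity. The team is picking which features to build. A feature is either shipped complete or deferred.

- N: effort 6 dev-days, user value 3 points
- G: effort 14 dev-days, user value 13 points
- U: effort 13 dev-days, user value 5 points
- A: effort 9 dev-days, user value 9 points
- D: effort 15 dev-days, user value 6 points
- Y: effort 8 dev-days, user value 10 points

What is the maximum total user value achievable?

Take A and Y: effort 9 + 8 = 17 ≤ 21, user value 9 + 10 = 19.
No other feasible combination does better.

19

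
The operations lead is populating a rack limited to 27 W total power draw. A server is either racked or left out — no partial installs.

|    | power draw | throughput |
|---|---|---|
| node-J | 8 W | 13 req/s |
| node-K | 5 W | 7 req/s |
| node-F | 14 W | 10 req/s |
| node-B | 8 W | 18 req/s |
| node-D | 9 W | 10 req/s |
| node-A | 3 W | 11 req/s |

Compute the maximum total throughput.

49

node-J + node-K + node-B + node-A: power draw 8 + 5 + 8 + 3 = 24 ≤ 27, throughput 13 + 7 + 18 + 11 = 49.
node-J + node-B + node-A: power draw 8 + 8 + 3 = 19 ≤ 27, throughput 13 + 18 + 11 = 42.
node-K + node-B + node-D + node-A: power draw 5 + 8 + 9 + 3 = 25 ≤ 27, throughput 7 + 18 + 10 + 11 = 46.
Best is node-J, node-K, node-B, and node-A with total throughput 49.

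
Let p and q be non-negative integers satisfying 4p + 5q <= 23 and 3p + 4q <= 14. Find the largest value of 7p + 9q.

The continuous relaxation peaks at (4.67, 0) with value 32.67; rounding to a feasible lattice point costs some objective.
(p,q)=(2,2): 4·2+5·2=18≤23, 3·2+4·2=14≤14, objective 32.
(p,q)=(3,1): 4·3+5·1=17≤23, 3·3+4·1=13≤14, objective 30.
(p,q)=(4,0): 4·4+5·0=16≤23, 3·4+4·0=12≤14, objective 28.
Maximum is 32 at (p,q)=(2,2).

32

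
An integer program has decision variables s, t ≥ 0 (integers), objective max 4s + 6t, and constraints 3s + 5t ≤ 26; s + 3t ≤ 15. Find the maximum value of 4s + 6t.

34

(s,t)=(7,1) is feasible, giving 34.
(s,t)=(8,0) is feasible, giving 32.
(s,t)=(6,1) is feasible, giving 30.
The best lattice point is (7,1), giving 34.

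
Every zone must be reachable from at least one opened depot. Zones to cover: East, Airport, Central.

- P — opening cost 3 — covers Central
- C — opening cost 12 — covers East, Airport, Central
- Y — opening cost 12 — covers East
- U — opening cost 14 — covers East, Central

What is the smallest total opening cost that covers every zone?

12

The greedy cost-per-new-zone heuristic would pick P and C for 15, but a cheaper cover exists.
C alone covers East, Airport, Central — every zone.
Total opening cost: 12.
No cover costs less than 12.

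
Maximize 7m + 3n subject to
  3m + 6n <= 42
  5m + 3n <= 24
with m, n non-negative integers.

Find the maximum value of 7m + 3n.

(m,n)=(4,1): 3·4+6·1=18≤42, 5·4+3·1=23≤24, objective 31.
(m,n)=(4,0): 3·4+6·0=12≤42, 5·4+3·0=20≤24, objective 28.
(m,n)=(3,2): 3·3+6·2=21≤42, 5·3+3·2=21≤24, objective 27.
No feasible integer point exceeds 31.

31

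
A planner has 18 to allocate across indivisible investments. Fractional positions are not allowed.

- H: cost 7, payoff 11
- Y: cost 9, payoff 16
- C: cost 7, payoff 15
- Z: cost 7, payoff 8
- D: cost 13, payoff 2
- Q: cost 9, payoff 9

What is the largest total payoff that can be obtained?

31

This is an integer program with binary decision variables.
Allowing fractional choices, the relaxed optimum would be about 34.1, but investments are indivisible.
H + C: cost 7 + 7 = 14 ≤ 18, payoff 11 + 15 = 26.
Y + C: cost 9 + 7 = 16 ≤ 18, payoff 16 + 15 = 31.
H + Y: cost 7 + 9 = 16 ≤ 18, payoff 11 + 16 = 27.
Best is Y and C with total payoff 31.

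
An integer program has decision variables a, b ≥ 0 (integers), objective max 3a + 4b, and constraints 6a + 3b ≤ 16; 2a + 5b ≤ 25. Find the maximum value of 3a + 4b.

20

(a,b)=(0,5): 6·0+3·5=15≤16, 2·0+5·5=25≤25, objective 20.
(a,b)=(0,4): 6·0+3·4=12≤16, 2·0+5·4=20≤25, objective 16.
(a,b)=(1,3): 6·1+3·3=15≤16, 2·1+5·3=17≤25, objective 15.
The best lattice point is (0,5), giving 20.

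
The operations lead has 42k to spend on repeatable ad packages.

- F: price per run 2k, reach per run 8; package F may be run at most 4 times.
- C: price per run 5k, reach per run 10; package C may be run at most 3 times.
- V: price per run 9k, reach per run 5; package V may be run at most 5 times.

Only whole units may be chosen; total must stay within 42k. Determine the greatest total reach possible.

F has the best ratio (8/2); taking only F gives at most 4×8 = 32 (stopped by the supply cap of 4).
Mixing does better — 4×F, 3×C, and 2×V: price 41 ≤ 42, reach 4·8 + 3·10 + 2·5 = 72.

72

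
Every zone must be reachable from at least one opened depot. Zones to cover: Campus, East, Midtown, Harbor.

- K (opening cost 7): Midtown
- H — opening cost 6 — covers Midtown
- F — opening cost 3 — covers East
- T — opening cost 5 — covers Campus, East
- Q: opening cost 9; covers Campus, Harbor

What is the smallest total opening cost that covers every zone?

The greedy cost-per-new-zone heuristic would pick T, H, and Q for 20, but a cheaper cover exists.
Choose H, F, and Q: together they cover Campus, East, Midtown, Harbor — every zone.
Total opening cost: 6 + 3 + 9 = 18.
No cover costs less than 18.

18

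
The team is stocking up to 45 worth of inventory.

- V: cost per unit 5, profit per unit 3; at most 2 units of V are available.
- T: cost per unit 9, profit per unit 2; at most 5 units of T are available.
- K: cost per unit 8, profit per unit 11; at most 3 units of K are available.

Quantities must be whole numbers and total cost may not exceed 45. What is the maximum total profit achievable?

2×V, 1×T, and 3×K: cost 43 ≤ 45, profit 2·3 + 1·2 + 3·11 = 41.
2×V and 3×K: cost 34 ≤ 45, profit 2·3 + 3·11 = 39.
Best is 41.

41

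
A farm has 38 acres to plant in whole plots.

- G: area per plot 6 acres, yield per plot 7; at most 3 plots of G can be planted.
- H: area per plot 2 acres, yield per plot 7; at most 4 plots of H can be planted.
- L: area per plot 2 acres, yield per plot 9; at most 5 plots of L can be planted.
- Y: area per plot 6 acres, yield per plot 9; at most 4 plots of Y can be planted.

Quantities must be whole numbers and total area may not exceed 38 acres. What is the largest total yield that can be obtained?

100

L has the best ratio (9/2); taking only L gives at most 5×9 = 45 (stopped by the supply cap of 5).
Mixing does better — 4×H, 5×L, and 3×Y: area 36 ≤ 38, yield 4·7 + 5·9 + 3·9 = 100.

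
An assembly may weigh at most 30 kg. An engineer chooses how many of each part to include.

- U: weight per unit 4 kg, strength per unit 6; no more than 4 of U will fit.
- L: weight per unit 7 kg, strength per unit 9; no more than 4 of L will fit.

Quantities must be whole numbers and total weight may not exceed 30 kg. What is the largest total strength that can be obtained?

42

This is a bounded integer knapsack.
Take 4×U and 2×L: weight 30 ≤ 30, strength 4·6 + 2·9 = 42.
U has the best ratio (6/4) and is taken to its limit of 4; remaining capacity is filled optimally with the others.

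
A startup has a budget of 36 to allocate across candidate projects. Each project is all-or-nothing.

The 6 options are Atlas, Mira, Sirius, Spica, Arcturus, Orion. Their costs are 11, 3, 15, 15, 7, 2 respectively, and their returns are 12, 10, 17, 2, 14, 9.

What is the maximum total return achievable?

Atlas + Sirius + Arcturus + Orion: cost 11 + 15 + 7 + 2 = 35 ≤ 36, return 12 + 17 + 14 + 9 = 52.
Atlas + Mira + Sirius + Arcturus: cost 11 + 3 + 15 + 7 = 36 ≤ 36, return 12 + 10 + 17 + 14 = 53.
Mira + Sirius + Arcturus + Orion: cost 3 + 15 + 7 + 2 = 27 ≤ 36, return 10 + 17 + 14 + 9 = 50.
Best is Atlas, Mira, Sirius, and Arcturus with total return 53.

53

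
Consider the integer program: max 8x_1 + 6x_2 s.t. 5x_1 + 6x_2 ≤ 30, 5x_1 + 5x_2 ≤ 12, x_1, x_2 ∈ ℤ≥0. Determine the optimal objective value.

The continuous relaxation peaks at (2.4, 0) with value 19.20; rounding to a feasible lattice point costs some objective.
(x_1,x_2)=(2,0): 5·2+6·0=10≤30, 5·2+5·0=10≤12, objective 16.
(x_1,x_2)=(1,1): 5·1+6·1=11≤30, 5·1+5·1=10≤12, objective 14.
(x_1,x_2)=(1,0): 5·1+6·0=5≤30, 5·1+5·0=5≤12, objective 8.
No feasible integer point exceeds 16.

16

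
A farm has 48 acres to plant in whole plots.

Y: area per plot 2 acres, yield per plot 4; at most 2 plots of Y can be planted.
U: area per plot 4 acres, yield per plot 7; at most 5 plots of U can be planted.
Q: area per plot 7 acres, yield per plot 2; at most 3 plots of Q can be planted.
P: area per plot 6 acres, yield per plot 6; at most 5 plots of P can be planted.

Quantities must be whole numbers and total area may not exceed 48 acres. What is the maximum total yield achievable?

Y has the best ratio (4/2); taking only Y gives at most 2×4 = 8 (stopped by the supply cap of 2).
Mixing does better — 2×Y, 5×U, and 4×P: area 48 ≤ 48, yield 2·4 + 5·7 + 4·6 = 67.

67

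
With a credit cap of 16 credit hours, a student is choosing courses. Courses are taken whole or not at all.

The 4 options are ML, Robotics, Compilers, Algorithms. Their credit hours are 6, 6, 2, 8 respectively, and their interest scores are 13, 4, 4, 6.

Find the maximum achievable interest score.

ML + Robotics + Compilers: credit hours 6 + 6 + 2 = 14 ≤ 16, interest score 13 + 4 + 4 = 21.
ML + Compilers + Algorithms: credit hours 6 + 2 + 8 = 16 ≤ 16, interest score 13 + 4 + 6 = 23.
ML + Algorithms: credit hours 6 + 8 = 14 ≤ 16, interest score 13 + 6 = 19.
Best is ML, Compilers, and Algorithms with total interest score 23.

23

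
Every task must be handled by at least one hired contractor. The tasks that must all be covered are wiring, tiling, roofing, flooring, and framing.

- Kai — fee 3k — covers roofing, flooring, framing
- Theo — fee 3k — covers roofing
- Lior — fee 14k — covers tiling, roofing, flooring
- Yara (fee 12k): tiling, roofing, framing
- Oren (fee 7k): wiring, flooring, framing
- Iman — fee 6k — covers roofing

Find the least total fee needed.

19

This is an integer covering problem.
The greedy cost-per-new-task heuristic would pick Kai, Oren, and Yara for 22, but a cheaper cover exists.
Choose Yara and Oren: together they cover wiring, tiling, roofing, flooring, framing — every task.
Total fee: 12 + 7 = 19.
No cover costs less than 19.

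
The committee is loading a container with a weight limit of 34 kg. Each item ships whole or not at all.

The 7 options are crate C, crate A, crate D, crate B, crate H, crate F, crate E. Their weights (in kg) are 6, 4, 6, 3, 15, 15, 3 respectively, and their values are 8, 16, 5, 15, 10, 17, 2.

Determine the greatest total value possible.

crate C + crate A + crate B + crate F + crate E: weight 6 + 4 + 3 + 15 + 3 = 31 ≤ 34, value 8 + 16 + 15 + 17 + 2 = 58.
crate C + crate A + crate D + crate B + crate F: weight 6 + 4 + 6 + 3 + 15 = 34 ≤ 34, value 8 + 16 + 5 + 15 + 17 = 61.
crate C + crate A + crate B + crate F: weight 6 + 4 + 3 + 15 = 28 ≤ 34, value 8 + 16 + 15 + 17 = 56.
Best is crate C, crate A, crate D, crate B, and crate F with total value 61.

61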